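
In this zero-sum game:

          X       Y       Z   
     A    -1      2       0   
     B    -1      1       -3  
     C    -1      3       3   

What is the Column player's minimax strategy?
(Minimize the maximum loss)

Column should play X, value = -1

Work:
Column player minimizes Row's maximum payoff:
Column X: max payoff to Row = -1
Column Y: max payoff to Row = 3
Column Z: max payoff to Row = 3
Minimum is -1, achieved by column X.
Minimax strategy: X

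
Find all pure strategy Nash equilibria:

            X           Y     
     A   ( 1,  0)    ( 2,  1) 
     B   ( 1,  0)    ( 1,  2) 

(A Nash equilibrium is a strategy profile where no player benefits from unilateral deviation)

Nash equilibrium: (A, Y)

Work:
Best responses:
  P1 vs X: payoffs [1, 1] → best response A/B (payoff 1)
  P1 vs Y: payoffs [2, 1] → best response A (payoff 2)
  P2 vs A: payoffs [0, 1] → best response Y (payoff 1)
  P2 vs B: payoffs [0, 2] → best response Y (payoff 2)
Mutual best responses: (A,Y) → Nash equilibria.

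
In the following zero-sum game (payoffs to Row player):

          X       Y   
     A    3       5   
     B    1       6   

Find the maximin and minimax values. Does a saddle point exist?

Maximin = 3, Minimax = 3, Saddle: True

Work:
Row minimums: [3, 1] → maximin = 3
Column maximums: [3, 6] → minimax = 3
Saddle point exists! Game value = 3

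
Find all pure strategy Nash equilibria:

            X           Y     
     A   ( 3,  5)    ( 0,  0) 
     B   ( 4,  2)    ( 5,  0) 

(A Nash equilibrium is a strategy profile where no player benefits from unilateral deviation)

Nash equilibrium: (B, X)

Work:
Best responses:
  P1 vs X: payoffs [3, 4] → best response B (payoff 4)
  P1 vs Y: payoffs [0, 5] → best response B (payoff 5)
  P2 vs A: payoffs [5, 0] → best response X (payoff 5)
  P2 vs B: payoffs [2, 0] → best response X (payoff 2)
Mutual best responses: (B,X) → Nash equilibria.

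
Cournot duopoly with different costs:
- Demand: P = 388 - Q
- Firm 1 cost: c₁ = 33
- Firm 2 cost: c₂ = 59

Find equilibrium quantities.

q₁* = 127.0, q₂* = 101.0

Work:
Reaction: q₁ = (388 - 33 - q₂)/2
Reaction: q₂ = (388 - 59 - q₁)/2
Solve simultaneously:
q₁* = (388 - 2×33 + 59)/3 = 127.0
q₂* = (388 - 2×59 + 33)/3 = 101.0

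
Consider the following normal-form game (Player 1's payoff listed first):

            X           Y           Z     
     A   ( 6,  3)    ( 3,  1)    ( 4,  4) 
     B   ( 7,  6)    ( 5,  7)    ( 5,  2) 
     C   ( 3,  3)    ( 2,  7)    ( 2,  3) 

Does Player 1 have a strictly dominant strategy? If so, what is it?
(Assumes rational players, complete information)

Yes, Player 1's strictly dominant strategy is B

Work:
A strategy strictly dominates another if it gives a strictly higher payoff against every opponent action. Compare each pair of P1's strategies column-by-column:
  A vs B: [6 vs 7, 3 vs 5, 4 vs 5] → A does not strictly dominate B (column X: 6 ≤ 7)
  A vs C: [6 vs 3, 3 vs 2, 4 vs 2] → A strictly dominates C
  B vs A: [7 vs 6, 5 vs 3, 5 vs 4] → B strictly dominates A
  B vs C: [7 vs 3, 5 vs 2, 5 vs 2] → B strictly dominates C
  C vs A: [3 vs 6, 2 vs 3, 2 vs 4] → C does not strictly dominate A (column X: 3 ≤ 6)
  C vs B: [3 vs 7, 2 vs 5, 2 vs 5] → C does not strictly dominate B (column X: 3 ≤ 7)
B strictly dominates every other strategy → strictly dominant.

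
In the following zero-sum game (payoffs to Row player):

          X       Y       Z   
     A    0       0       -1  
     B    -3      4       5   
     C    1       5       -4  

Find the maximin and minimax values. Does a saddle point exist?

Maximin = -1, Minimax = 1, Saddle: False

Work:
Row minimums: [-1, -3, -4] → maximin = -1
Column maximums: [1, 5, 5] → minimax = 1
No saddle point (maximin ≠ minimax). Mixed strategy needed.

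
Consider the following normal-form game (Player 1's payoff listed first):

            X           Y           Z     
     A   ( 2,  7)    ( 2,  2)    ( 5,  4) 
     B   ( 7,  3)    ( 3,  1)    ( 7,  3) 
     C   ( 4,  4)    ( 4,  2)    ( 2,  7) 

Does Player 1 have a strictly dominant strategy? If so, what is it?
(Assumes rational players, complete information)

No strictly dominant strategy exists for Player 1

Work:
A strategy strictly dominates another if it gives a strictly higher payoff against every opponent action. Compare each pair of P1's strategies column-by-column:
  A vs B: [2 vs 7, 2 vs 3, 5 vs 7] → A does not strictly dominate B (column X: 2 ≤ 7)
  A vs C: [2 vs 4, 2 vs 4, 5 vs 2] → A does not strictly dominate C (column X: 2 ≤ 4)
  B vs A: [7 vs 2, 3 vs 2, 7 vs 5] → B strictly dominates A
  B vs C: [7 vs 4, 3 vs 4, 7 vs 2] → B does not strictly dominate C (column Y: 3 ≤ 4)
  C vs A: [4 vs 2, 4 vs 2, 2 vs 5] → C does not strictly dominate A (column Z: 2 ≤ 5)
  C vs B: [4 vs 7, 4 vs 3, 2 vs 7] → C does not strictly dominate B (column X: 4 ≤ 7)
No single strategy strictly dominates all others → no strictly dominant strategy.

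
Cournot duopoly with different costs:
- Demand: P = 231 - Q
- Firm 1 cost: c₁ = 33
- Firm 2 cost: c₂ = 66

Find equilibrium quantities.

q₁* = 77.0, q₂* = 44.0

Work:
Reaction: q₁ = (231 - 33 - q₂)/2
Reaction: q₂ = (231 - 66 - q₁)/2
Solve simultaneously:
q₁* = (231 - 2×33 + 66)/3 = 77.0
q₂* = (231 - 2×66 + 33)/3 = 44.0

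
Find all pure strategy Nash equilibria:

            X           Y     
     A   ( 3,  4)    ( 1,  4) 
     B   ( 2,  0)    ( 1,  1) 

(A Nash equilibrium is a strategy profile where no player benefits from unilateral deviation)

Nash equilibrium: (A, X), (A, Y), (B, Y)

Work:
Best responses:
  P1 vs X: payoffs [3, 2] → best response A (payoff 3)
  P1 vs Y: payoffs [1, 1] → best response A/B (payoff 1)
  P2 vs A: payoffs [4, 4] → best response X/Y (payoff 4)
  P2 vs B: payoffs [0, 1] → best response Y (payoff 1)
Mutual best responses: (A,X), (A,Y), (B,Y) → Nash equilibria.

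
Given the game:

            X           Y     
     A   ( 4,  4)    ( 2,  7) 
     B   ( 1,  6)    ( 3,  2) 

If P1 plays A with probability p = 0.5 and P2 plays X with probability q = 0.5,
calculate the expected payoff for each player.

E[P1] = 2.5, E[P2] = 4.75

Work:
E[P1] = p·q·π₁(A,X) + p·(1-q)·π₁(A,Y) + (1-p)·q·π₁(B,X) + (1-p)·(1-q)·π₁(B,Y)
= 0.5·0.5·4 + 0.5·0.5·2 + 0.5·0.5·1 + 0.5·0.5·3
= 2.5

E[P2] = 4.75 (similar calculation)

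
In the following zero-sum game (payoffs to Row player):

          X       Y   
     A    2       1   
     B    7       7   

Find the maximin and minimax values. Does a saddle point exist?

Maximin = 7, Minimax = 7, Saddle: True

Work:
Row minimums: [1, 7] → maximin = 7
Column maximums: [7, 7] → minimax = 7
Saddle point exists! Game value = 7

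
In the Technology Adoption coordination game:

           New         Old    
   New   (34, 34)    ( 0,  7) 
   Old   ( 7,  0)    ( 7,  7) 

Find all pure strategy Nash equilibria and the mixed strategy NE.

Pure NE: (New, New) and (Old, Old); Mixed NE: p = 0.2059, q = 0.2059

Work:
Check pure NE:
(New, New): (34, 34) - no unilateral deviation beneficial
(Old, Old): (7, 7) - no unilateral deviation beneficial
Mixed NE: P1 plays New with p = 0.2059, P2 plays New with q = 0.2059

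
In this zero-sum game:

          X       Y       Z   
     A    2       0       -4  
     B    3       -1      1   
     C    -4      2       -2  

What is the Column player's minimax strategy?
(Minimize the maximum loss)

Column should play Z, value = 1

Work:
Column player minimizes Row's maximum payoff:
Column X: max payoff to Row = 3
Column Y: max payoff to Row = 2
Column Z: max payoff to Row = 1
Minimum is 1, achieved by column Z.
Minimax strategy: Z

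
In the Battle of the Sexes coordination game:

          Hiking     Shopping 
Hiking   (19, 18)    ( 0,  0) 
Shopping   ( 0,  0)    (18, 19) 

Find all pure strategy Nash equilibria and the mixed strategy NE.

Pure NE: (Hiking, Hiking) and (Shopping, Shopping); Mixed NE: p = 0.5135, q = 0.4865

Work:
Check pure NE:
(Hiking, Hiking): (19, 18) - no unilateral deviation beneficial
(Shopping, Shopping): (18, 19) - no unilateral deviation beneficial
Mixed NE: P1 plays Hiking with p = 0.5135, P2 plays Hiking with q = 0.4865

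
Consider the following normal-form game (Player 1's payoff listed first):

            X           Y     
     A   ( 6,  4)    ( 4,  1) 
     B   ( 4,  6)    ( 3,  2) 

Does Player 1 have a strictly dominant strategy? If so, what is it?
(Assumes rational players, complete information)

Yes, Player 1's strictly dominant strategy is A

Work:
A strategy strictly dominates another if it gives a strictly higher payoff against every opponent action. Compare each pair of P1's strategies column-by-column:
  A vs B: [6 vs 4, 4 vs 3] → A strictly dominates B
  B vs A: [4 vs 6, 3 vs 4] → B does not strictly dominate A (column X: 4 ≤ 6)
A strictly dominates every other strategy → strictly dominant.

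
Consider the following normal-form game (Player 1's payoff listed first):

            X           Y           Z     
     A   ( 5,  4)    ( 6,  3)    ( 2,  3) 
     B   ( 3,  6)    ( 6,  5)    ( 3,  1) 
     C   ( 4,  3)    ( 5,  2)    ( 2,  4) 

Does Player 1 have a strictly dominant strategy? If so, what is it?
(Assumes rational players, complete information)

No strictly dominant strategy exists for Player 1

Work:
A strategy strictly dominates another if it gives a strictly higher payoff against every opponent action. Compare each pair of P1's strategies column-by-column:
  A vs B: [5 vs 3, 6 vs 6, 2 vs 3] → A does not strictly dominate B (column Y: 6 ≤ 6)
  A vs C: [5 vs 4, 6 vs 5, 2 vs 2] → A does not strictly dominate C (column Z: 2 ≤ 2)
  B vs A: [3 vs 5, 6 vs 6, 3 vs 2] → B does not strictly dominate A (column X: 3 ≤ 5)
  B vs C: [3 vs 4, 6 vs 5, 3 vs 2] → B does not strictly dominate C (column X: 3 ≤ 4)
  C vs A: [4 vs 5, 5 vs 6, 2 vs 2] → C does not strictly dominate A (column X: 4 ≤ 5)
  C vs B: [4 vs 3, 5 vs 6, 2 vs 3] → C does not strictly dominate B (column Y: 5 ≤ 6)
No single strategy strictly dominates all others → no strictly dominant strategy.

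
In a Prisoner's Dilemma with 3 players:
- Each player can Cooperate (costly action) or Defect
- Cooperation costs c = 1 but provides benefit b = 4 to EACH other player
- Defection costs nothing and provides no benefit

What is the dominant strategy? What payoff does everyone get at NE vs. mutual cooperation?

Dominant: Defect; NE payoff = 0; Coop payoff = 7

Work:
Defect dominates (saves cost c = 1, benefit to others is external)
NE: All defect → everyone gets 0
If all cooperate: each receives (2)×4 - 1 = 7
Social dilemma: 7 > 0 but NE gives 0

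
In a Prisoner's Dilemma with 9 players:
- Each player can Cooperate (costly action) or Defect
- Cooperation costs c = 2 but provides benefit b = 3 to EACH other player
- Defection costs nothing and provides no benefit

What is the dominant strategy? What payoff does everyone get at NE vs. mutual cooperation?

Dominant: Defect; NE payoff = 0; Coop payoff = 22

Work:
Defect dominates (saves cost c = 2, benefit to others is external)
NE: All defect → everyone gets 0
If all cooperate: each receives (8)×3 - 2 = 22
Social dilemma: 22 > 0 but NE gives 0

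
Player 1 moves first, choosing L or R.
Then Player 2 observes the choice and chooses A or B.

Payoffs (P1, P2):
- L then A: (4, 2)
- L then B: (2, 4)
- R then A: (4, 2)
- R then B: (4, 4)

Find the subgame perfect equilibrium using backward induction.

P1 plays R, P2 plays B after L and B after R; Payoff (4, 4)

Work:
Backward induction:
After L: P2 chooses B → P1 gets 2
After R: P2 chooses B → P1 gets 4
P1 chooses R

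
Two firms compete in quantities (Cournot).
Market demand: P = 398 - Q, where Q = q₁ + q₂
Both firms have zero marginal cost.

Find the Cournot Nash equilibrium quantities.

q₁* = q₂* = 132.67; P* = 132.67

Work:
Profit: π_i = P·q_i = (a - q_i - q_j)·q_i
FOC: ∂π_i/∂q_i = a - 2q_i - q_j = 0
Reaction function: q_i = (398 - q_j)/2
Symmetry: q* = 398/3 = 132.67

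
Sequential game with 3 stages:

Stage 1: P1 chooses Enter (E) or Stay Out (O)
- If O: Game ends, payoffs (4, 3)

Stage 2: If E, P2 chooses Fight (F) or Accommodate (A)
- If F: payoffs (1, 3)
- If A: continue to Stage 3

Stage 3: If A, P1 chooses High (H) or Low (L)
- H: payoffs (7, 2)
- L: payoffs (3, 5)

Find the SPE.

SPE: (O, F, H); Outcome (4, 3)

Work:
Stage 3: P1 chooses H (7 vs 3)
Stage 2: P2: F->3, A->2 (anticipating H). Choose F
Stage 1: P1: O->4, E->1 (anticipating F, H). Choose O
SPE path: O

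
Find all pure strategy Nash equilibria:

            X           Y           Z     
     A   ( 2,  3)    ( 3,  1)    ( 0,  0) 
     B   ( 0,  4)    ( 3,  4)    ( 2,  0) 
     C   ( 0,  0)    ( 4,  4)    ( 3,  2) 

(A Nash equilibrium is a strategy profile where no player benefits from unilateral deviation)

Nash equilibrium: (A, X), (C, Y)

Work:
Best responses:
  P1 vs X: payoffs [2, 0, 0] → best response A (payoff 2)
  P1 vs Y: payoffs [3, 3, 4] → best response C (payoff 4)
  P1 vs Z: payoffs [0, 2, 3] → best response C (payoff 3)
  P2 vs A: payoffs [3, 1, 0] → best response X (payoff 3)
  P2 vs B: payoffs [4, 4, 0] → best response X/Y (payoff 4)
  P2 vs C: payoffs [0, 4, 2] → best response Y (payoff 4)
Mutual best responses: (A,X), (C,Y) → Nash equilibria.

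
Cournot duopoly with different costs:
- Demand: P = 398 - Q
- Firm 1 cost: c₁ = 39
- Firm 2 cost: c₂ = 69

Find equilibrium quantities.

q₁* = 129.67, q₂* = 99.67

Work:
Reaction: q₁ = (398 - 39 - q₂)/2
Reaction: q₂ = (398 - 69 - q₁)/2
Solve simultaneously:
q₁* = (398 - 2×39 + 69)/3 = 129.67
q₂* = (398 - 2×69 + 39)/3 = 99.67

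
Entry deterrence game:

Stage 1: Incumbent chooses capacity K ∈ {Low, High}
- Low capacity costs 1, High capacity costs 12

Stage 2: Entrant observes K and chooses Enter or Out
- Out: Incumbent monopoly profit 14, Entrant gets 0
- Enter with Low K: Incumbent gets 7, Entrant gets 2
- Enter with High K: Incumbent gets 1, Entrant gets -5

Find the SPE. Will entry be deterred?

SPE: (Low, Enter|Low, Out|High); Entry not deterred. Incumbent net profit = 6, Entrant gets 2

Work:
After Low K: Entrant enters (2 > 0)
After High K: Entrant stays out (-5 < 0)
Incumbent: Low → 7−1=6, High → 14−12=2
Incumbent chooses Low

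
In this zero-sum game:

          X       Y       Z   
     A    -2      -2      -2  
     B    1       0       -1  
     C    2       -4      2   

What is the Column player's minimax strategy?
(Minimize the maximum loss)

Column should play Y, value = 0

Work:
Column player minimizes Row's maximum payoff:
Column X: max payoff to Row = 2
Column Y: max payoff to Row = 0
Column Z: max payoff to Row = 2
Minimum is 0, achieved by column Y.
Minimax strategy: Y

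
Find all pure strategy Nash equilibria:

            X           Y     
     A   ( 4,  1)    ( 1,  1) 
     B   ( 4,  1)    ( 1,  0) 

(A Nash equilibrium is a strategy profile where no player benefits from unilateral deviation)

Nash equilibrium: (A, X), (A, Y), (B, X)

Work:
Best responses:
  P1 vs X: payoffs [4, 4] → best response A/B (payoff 4)
  P1 vs Y: payoffs [1, 1] → best response A/B (payoff 1)
  P2 vs A: payoffs [1, 1] → best response X/Y (payoff 1)
  P2 vs B: payoffs [1, 0] → best response X (payoff 1)
Mutual best responses: (A,X), (A,Y), (B,X) → Nash equilibria.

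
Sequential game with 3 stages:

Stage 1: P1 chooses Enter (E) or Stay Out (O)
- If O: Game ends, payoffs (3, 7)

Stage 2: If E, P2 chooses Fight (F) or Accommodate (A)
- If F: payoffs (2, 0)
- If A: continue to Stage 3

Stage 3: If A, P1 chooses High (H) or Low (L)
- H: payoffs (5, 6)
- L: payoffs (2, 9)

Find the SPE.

SPE: (E, A, H); Outcome (5, 6)

Work:
Stage 3: P1 chooses H (5 vs 2)
Stage 2: P2: F->0, A->6 (anticipating H). Choose A
Stage 1: P1: O->3, E->5 (anticipating A, H). Choose E
SPE path: E -> A -> H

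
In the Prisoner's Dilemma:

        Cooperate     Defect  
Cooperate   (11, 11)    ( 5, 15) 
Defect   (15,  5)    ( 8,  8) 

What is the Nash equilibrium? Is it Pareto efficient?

(Defect, Defect) is NE; not Pareto efficient

Work:
Defect dominates Cooperate for both players:
If P2 cooperates: Defect (15) > Cooperate (11)
If P2 defects: Defect (8) > Cooperate (5)
NE: (Defect, Defect) with payoff (8, 8)
But (Cooperate, Cooperate) = (11, 11) Pareto dominates (8, 8)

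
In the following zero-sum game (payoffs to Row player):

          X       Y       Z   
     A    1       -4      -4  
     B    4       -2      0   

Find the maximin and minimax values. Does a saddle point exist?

Maximin = -2, Minimax = -2, Saddle: True

Work:
Row minimums: [-4, -2] → maximin = -2
Column maximums: [4, -2, 0] → minimax = -2
Saddle point exists! Game value = -2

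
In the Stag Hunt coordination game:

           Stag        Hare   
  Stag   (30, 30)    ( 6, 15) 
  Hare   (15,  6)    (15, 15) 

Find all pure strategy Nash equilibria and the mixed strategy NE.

Pure NE: (Stag, Stag) and (Hare, Hare); Mixed NE: p = 0.375, q = 0.375

Work:
Check pure NE:
(Stag, Stag): (30, 30) - no unilateral deviation beneficial
(Hare, Hare): (15, 15) - no unilateral deviation beneficial
Mixed NE: P1 plays Stag with p = 0.375, P2 plays Stag with q = 0.375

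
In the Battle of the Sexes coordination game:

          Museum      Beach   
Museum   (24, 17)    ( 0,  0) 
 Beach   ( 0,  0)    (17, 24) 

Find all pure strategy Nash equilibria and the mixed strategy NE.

Pure NE: (Museum, Museum) and (Beach, Beach); Mixed NE: p = 0.5854, q = 0.4146

Work:
Check pure NE:
(Museum, Museum): (24, 17) - no unilateral deviation beneficial
(Beach, Beach): (17, 24) - no unilateral deviation beneficial
Mixed NE: P1 plays Museum with p = 0.5854, P2 plays Museum with q = 0.4146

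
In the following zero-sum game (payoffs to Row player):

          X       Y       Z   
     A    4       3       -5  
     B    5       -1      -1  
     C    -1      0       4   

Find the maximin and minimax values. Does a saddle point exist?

Maximin = -1, Minimax = 3, Saddle: False

Work:
Row minimums: [-5, -1, -1] → maximin = -1
Column maximums: [5, 3, 4] → minimax = 3
No saddle point (maximin ≠ minimax). Mixed strategy needed.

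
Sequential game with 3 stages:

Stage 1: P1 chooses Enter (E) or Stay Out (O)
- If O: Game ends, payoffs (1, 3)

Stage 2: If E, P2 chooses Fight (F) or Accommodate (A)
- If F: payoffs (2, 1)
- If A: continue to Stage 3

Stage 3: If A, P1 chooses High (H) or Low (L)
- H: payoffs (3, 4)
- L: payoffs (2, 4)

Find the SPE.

SPE: (E, A, H); Outcome (3, 4)

Work:
Stage 3: P1 chooses H (3 vs 2)
Stage 2: P2: F->1, A->4 (anticipating H). Choose A
Stage 1: P1: O->1, E->3 (anticipating A, H). Choose E
SPE path: E -> A -> H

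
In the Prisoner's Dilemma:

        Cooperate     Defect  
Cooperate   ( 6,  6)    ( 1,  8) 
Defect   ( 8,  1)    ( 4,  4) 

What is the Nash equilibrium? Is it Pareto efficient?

(Defect, Defect) is NE; not Pareto efficient

Work:
Defect dominates Cooperate for both players:
If P2 cooperates: Defect (8) > Cooperate (6)
If P2 defects: Defect (4) > Cooperate (1)
NE: (Defect, Defect) with payoff (4, 4)
But (Cooperate, Cooperate) = (6, 6) Pareto dominates (4, 4)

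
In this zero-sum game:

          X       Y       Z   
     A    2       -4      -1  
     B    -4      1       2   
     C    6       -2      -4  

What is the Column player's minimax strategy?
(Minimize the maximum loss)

Column should play Y, value = 1

Work:
Column player minimizes Row's maximum payoff:
Column X: max payoff to Row = 6
Column Y: max payoff to Row = 1
Column Z: max payoff to Row = 2
Minimum is 1, achieved by column Y.
Minimax strategy: Y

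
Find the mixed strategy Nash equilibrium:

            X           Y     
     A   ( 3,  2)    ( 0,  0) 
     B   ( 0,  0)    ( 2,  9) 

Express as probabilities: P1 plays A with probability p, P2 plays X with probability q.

p = 0.8182, q = 0.4

Work:
Find probabilities that make opponent indifferent:
P2 chooses q to make P1 indifferent between A and B
P1 chooses p to make P2 indifferent between X and Y
Mixed NE: P1 plays (A: 0.8182, B: 0.1818), P2 plays (X: 0.4, Y: 0.6)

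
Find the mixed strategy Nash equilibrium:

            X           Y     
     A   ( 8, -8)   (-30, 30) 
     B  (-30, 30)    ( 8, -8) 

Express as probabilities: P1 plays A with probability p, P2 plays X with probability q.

p = 0.5, q = 0.5

Work:
Find probabilities that make opponent indifferent:
P2 chooses q to make P1 indifferent between A and B
P1 chooses p to make P2 indifferent between X and Y
Mixed NE: P1 plays (A: 0.5, B: 0.5), P2 plays (X: 0.5, Y: 0.5)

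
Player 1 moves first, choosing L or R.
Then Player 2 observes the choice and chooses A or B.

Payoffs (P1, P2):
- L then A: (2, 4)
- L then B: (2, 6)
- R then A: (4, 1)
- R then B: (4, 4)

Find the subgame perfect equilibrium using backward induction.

P1 plays R, P2 plays B after L and B after R; Payoff (4, 4)

Work:
Backward induction:
After L: P2 chooses B → P1 gets 2
After R: P2 chooses B → P1 gets 4
P1 chooses R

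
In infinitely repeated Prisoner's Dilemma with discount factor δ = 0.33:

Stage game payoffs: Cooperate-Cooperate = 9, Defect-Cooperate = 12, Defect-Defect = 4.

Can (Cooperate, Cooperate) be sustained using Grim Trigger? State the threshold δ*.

δ* = 0.375; since δ = 0.33 < 0.375, cooperation cannot be sustained

Work:
For Grim Trigger:
Cooperate forever: 9/(1-δ)
Defect then punished: 12 + 4·δ/(1-δ)
Need: 9/(1-δ) ≥ 12 + 4·δ/(1-δ)
Solving: δ ≥ (T-R)/(T-P) = (12-9)/(12-4) = 0.375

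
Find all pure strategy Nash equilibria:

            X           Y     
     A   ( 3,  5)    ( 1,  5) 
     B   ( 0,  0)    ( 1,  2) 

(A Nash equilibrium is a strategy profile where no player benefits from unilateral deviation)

Nash equilibrium: (A, X), (A, Y), (B, Y)

Work:
Best responses:
  P1 vs X: payoffs [3, 0] → best response A (payoff 3)
  P1 vs Y: payoffs [1, 1] → best response A/B (payoff 1)
  P2 vs A: payoffs [5, 5] → best response X/Y (payoff 5)
  P2 vs B: payoffs [0, 2] → best response Y (payoff 2)
Mutual best responses: (A,X), (A,Y), (B,Y) → Nash equilibria.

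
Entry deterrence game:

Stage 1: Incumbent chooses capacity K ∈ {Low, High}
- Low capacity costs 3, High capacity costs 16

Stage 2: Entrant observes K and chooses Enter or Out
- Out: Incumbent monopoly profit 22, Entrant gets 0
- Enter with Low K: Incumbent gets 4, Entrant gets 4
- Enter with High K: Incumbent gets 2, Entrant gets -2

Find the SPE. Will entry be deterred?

SPE: (High, Enter|Low, Out|High); Entry deterred. Incumbent net profit = 6

Work:
After Low K: Entrant enters (4 > 0)
After High K: Entrant stays out (-2 < 0)
Incumbent: Low → 4−3=1, High → 22−16=6
Incumbent chooses High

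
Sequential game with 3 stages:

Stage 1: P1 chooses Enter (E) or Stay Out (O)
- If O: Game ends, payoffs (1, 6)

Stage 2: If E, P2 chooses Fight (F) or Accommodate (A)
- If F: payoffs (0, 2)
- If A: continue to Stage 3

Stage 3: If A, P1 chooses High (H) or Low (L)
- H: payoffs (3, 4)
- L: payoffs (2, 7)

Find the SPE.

SPE: (E, A, H); Outcome (3, 4)

Work:
Stage 3: P1 chooses H (3 vs 2)
Stage 2: P2: F->2, A->4 (anticipating H). Choose A
Stage 1: P1: O->1, E->3 (anticipating A, H). Choose E
SPE path: E -> A -> H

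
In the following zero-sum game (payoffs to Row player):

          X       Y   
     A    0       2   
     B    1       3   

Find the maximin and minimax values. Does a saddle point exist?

Maximin = 1, Minimax = 1, Saddle: True

Work:
Row minimums: [0, 1] → maximin = 1
Column maximums: [1, 3] → minimax = 1
Saddle point exists! Game value = 1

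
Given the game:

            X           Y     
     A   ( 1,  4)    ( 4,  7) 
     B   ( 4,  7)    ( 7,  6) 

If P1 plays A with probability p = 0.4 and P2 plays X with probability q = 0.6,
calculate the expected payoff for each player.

E[P1] = 4.0, E[P2] = 6.04

Work:
E[P1] = p·q·π₁(A,X) + p·(1-q)·π₁(A,Y) + (1-p)·q·π₁(B,X) + (1-p)·(1-q)·π₁(B,Y)
= 0.4·0.6·1 + 0.4·0.4·4 + 0.6·0.6·4 + 0.6·0.4·7
= 4.0

E[P2] = 6.04 (similar calculation)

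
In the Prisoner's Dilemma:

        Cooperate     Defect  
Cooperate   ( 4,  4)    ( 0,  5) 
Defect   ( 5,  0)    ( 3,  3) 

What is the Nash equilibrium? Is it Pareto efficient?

(Defect, Defect) is NE; not Pareto efficient

Work:
Defect dominates Cooperate for both players:
If P2 cooperates: Defect (5) > Cooperate (4)
If P2 defects: Defect (3) > Cooperate (0)
NE: (Defect, Defect) with payoff (3, 3)
But (Cooperate, Cooperate) = (4, 4) Pareto dominates (3, 3)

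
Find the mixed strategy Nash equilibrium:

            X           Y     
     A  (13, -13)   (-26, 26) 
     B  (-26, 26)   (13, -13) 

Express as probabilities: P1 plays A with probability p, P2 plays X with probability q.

p = 0.5, q = 0.5

Work:
Find probabilities that make opponent indifferent:
P2 chooses q to make P1 indifferent between A and B
P1 chooses p to make P2 indifferent between X and Y
Mixed NE: P1 plays (A: 0.5, B: 0.5), P2 plays (X: 0.5, Y: 0.5)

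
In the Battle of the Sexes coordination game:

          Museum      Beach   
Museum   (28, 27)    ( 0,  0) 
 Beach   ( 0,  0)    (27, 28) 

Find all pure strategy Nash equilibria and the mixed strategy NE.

Pure NE: (Museum, Museum) and (Beach, Beach); Mixed NE: p = 0.5091, q = 0.4909

Work:
Check pure NE:
(Museum, Museum): (28, 27) - no unilateral deviation beneficial
(Beach, Beach): (27, 28) - no unilateral deviation beneficial
Mixed NE: P1 plays Museum with p = 0.5091, P2 plays Museum with q = 0.4909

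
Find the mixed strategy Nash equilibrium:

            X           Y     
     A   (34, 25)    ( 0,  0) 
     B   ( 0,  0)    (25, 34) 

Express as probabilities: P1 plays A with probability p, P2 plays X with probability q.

p = 0.5763, q = 0.4237

Work:
Find probabilities that make opponent indifferent:
P2 chooses q to make P1 indifferent between A and B
P1 chooses p to make P2 indifferent between X and Y
Mixed NE: P1 plays (A: 0.5763, B: 0.4237), P2 plays (X: 0.4237, Y: 0.5763)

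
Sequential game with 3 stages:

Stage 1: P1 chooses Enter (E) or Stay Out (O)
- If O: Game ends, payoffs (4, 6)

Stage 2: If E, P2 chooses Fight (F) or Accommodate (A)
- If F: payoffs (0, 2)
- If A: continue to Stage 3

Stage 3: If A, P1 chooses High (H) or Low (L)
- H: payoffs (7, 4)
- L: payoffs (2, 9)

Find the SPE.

SPE: (E, A, H); Outcome (7, 4)

Work:
Stage 3: P1 chooses H (7 vs 2)
Stage 2: P2: F->2, A->4 (anticipating H). Choose A
Stage 1: P1: O->4, E->7 (anticipating A, H). Choose E
SPE path: E -> A -> H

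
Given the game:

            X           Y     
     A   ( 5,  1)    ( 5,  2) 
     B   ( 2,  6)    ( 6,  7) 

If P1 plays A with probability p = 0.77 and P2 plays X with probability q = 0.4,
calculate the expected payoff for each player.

E[P1] = 4.862, E[P2] = 2.75

Work:
E[P1] = p·q·π₁(A,X) + p·(1-q)·π₁(A,Y) + (1-p)·q·π₁(B,X) + (1-p)·(1-q)·π₁(B,Y)
= 0.77·0.4·5 + 0.77·0.6·5 + 0.23·0.4·2 + 0.23·0.6·6
= 4.862

E[P2] = 2.75 (similar calculation)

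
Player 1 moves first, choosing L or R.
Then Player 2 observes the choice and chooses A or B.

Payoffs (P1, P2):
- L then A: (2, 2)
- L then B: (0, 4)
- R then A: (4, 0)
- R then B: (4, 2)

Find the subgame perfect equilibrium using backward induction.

P1 plays R, P2 plays B after L and B after R; Payoff (4, 2)

Work:
Backward induction:
After L: P2 chooses B → P1 gets 0
After R: P2 chooses B → P1 gets 4
P1 chooses R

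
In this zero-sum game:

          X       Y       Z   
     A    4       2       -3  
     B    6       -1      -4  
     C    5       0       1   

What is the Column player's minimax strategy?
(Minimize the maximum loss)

Column should play Z, value = 1

Work:
Column player minimizes Row's maximum payoff:
Column X: max payoff to Row = 6
Column Y: max payoff to Row = 2
Column Z: max payoff to Row = 1
Minimum is 1, achieved by column Z.
Minimax strategy: Z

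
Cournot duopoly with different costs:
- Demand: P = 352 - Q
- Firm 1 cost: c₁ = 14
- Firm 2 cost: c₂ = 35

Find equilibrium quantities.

q₁* = 119.67, q₂* = 98.67

Work:
Reaction: q₁ = (352 - 14 - q₂)/2
Reaction: q₂ = (352 - 35 - q₁)/2
Solve simultaneously:
q₁* = (352 - 2×14 + 35)/3 = 119.67
q₂* = (352 - 2×35 + 14)/3 = 98.67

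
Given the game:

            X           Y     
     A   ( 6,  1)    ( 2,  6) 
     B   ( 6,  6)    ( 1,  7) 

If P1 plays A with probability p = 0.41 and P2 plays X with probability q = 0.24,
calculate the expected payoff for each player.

E[P1] = 2.5116, E[P2] = 5.9564

Work:
E[P1] = p·q·π₁(A,X) + p·(1-q)·π₁(A,Y) + (1-p)·q·π₁(B,X) + (1-p)·(1-q)·π₁(B,Y)
= 0.41·0.24·6 + 0.41·0.76·2 + 0.59·0.24·6 + 0.59·0.76·1
= 2.5116

E[P2] = 5.9564 (similar calculation)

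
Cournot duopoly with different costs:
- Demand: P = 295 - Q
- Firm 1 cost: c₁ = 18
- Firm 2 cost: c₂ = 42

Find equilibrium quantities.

q₁* = 100.33, q₂* = 76.33

Work:
Reaction: q₁ = (295 - 18 - q₂)/2
Reaction: q₂ = (295 - 42 - q₁)/2
Solve simultaneously:
q₁* = (295 - 2×18 + 42)/3 = 100.33
q₂* = (295 - 2×42 + 18)/3 = 76.33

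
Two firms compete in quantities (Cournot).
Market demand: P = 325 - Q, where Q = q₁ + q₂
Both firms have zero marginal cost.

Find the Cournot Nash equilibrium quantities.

q₁* = q₂* = 108.33; P* = 108.33

Work:
Profit: π_i = P·q_i = (a - q_i - q_j)·q_i
FOC: ∂π_i/∂q_i = a - 2q_i - q_j = 0
Reaction function: q_i = (325 - q_j)/2
Symmetry: q* = 325/3 = 108.33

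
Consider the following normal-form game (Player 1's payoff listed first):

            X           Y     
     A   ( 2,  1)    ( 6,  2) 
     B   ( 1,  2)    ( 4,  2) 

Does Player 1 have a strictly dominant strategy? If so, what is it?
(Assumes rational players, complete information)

Yes, Player 1's strictly dominant strategy is A

Work:
A strategy strictly dominates another if it gives a strictly higher payoff against every opponent action. Compare each pair of P1's strategies column-by-column:
  A vs B: [2 vs 1, 6 vs 4] → A strictly dominates B
  B vs A: [1 vs 2, 4 vs 6] → B does not strictly dominate A (column X: 1 ≤ 2)
A strictly dominates every other strategy → strictly dominant.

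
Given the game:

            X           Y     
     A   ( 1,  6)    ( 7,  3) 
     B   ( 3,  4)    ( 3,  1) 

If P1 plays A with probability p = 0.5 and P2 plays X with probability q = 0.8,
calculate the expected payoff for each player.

E[P1] = 2.6, E[P2] = 4.4

Work:
E[P1] = p·q·π₁(A,X) + p·(1-q)·π₁(A,Y) + (1-p)·q·π₁(B,X) + (1-p)·(1-q)·π₁(B,Y)
= 0.5·0.8·1 + 0.5·0.2·7 + 0.5·0.8·3 + 0.5·0.2·3
= 2.6

E[P2] = 4.4 (similar calculation)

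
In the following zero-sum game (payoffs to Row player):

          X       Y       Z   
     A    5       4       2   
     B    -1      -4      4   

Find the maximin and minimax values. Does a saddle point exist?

Maximin = 2, Minimax = 4, Saddle: False

Work:
Row minimums: [2, -4] → maximin = 2
Column maximums: [5, 4, 4] → minimax = 4
No saddle point (maximin ≠ minimax). Mixed strategy needed.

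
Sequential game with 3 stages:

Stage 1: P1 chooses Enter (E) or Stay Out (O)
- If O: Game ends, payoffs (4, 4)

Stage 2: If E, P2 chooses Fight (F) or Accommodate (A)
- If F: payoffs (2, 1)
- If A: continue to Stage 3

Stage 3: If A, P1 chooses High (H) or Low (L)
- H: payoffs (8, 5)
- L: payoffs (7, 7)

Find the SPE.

SPE: (E, A, H); Outcome (8, 5)

Work:
Stage 3: P1 chooses H (8 vs 7)
Stage 2: P2: F->1, A->5 (anticipating H). Choose A
Stage 1: P1: O->4, E->8 (anticipating A, H). Choose E
SPE path: E -> A -> H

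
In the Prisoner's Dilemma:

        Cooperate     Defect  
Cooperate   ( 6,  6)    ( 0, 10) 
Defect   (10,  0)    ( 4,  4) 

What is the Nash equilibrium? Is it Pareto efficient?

(Defect, Defect) is NE; not Pareto efficient

Work:
Defect dominates Cooperate for both players:
If P2 cooperates: Defect (10) > Cooperate (6)
If P2 defects: Defect (4) > Cooperate (0)
NE: (Defect, Defect) with payoff (4, 4)
But (Cooperate, Cooperate) = (6, 6) Pareto dominates (4, 4)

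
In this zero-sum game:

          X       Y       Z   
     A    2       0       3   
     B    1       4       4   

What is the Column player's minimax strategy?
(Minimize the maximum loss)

Column should play X, value = 2

Work:
Column player minimizes Row's maximum payoff:
Column X: max payoff to Row = 2
Column Y: max payoff to Row = 4
Column Z: max payoff to Row = 4
Minimum is 2, achieved by column X.
Minimax strategy: X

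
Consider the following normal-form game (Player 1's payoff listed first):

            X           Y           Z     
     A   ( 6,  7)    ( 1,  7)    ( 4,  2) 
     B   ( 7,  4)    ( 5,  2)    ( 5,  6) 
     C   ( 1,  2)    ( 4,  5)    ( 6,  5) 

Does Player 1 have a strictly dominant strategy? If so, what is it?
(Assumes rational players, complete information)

No strictly dominant strategy exists for Player 1

Work:
A strategy strictly dominates another if it gives a strictly higher payoff against every opponent action. Compare each pair of P1's strategies column-by-column:
  A vs B: [6 vs 7, 1 vs 5, 4 vs 5] → A does not strictly dominate B (column X: 6 ≤ 7)
  A vs C: [6 vs 1, 1 vs 4, 4 vs 6] → A does not strictly dominate C (column Y: 1 ≤ 4)
  B vs A: [7 vs 6, 5 vs 1, 5 vs 4] → B strictly dominates A
  B vs C: [7 vs 1, 5 vs 4, 5 vs 6] → B does not strictly dominate C (column Z: 5 ≤ 6)
  C vs A: [1 vs 6, 4 vs 1, 6 vs 4] → C does not strictly dominate A (column X: 1 ≤ 6)
  C vs B: [1 vs 7, 4 vs 5, 6 vs 5] → C does not strictly dominate B (column X: 1 ≤ 7)
No single strategy strictly dominates all others → no strictly dominant strategy.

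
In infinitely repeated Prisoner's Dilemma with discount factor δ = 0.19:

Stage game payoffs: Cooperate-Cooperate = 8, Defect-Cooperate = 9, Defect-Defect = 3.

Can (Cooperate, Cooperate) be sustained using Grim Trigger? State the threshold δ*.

δ* = 0.1667; since δ = 0.19 ≥ 0.1667, cooperation can be sustained

Work:
For Grim Trigger:
Cooperate forever: 8/(1-δ)
Defect then punished: 9 + 3·δ/(1-δ)
Need: 8/(1-δ) ≥ 9 + 3·δ/(1-δ)
Solving: δ ≥ (T-R)/(T-P) = (9-8)/(9-3) = 0.1667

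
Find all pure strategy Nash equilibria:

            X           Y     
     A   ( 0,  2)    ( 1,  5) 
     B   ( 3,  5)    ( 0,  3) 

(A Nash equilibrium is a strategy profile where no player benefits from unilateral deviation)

Nash equilibrium: (A, Y), (B, X)

Work:
Best responses:
  P1 vs X: payoffs [0, 3] → best response B (payoff 3)
  P1 vs Y: payoffs [1, 0] → best response A (payoff 1)
  P2 vs A: payoffs [2, 5] → best response Y (payoff 5)
  P2 vs B: payoffs [5, 3] → best response X (payoff 5)
Mutual best responses: (A,Y), (B,X) → Nash equilibria.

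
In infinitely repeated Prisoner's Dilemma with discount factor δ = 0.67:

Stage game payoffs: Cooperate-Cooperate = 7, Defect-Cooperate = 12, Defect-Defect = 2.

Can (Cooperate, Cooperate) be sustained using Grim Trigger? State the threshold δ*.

δ* = 0.5; since δ = 0.67 ≥ 0.5, cooperation can be sustained

Work:
For Grim Trigger:
Cooperate forever: 7/(1-δ)
Defect then punished: 12 + 2·δ/(1-δ)
Need: 7/(1-δ) ≥ 12 + 2·δ/(1-δ)
Solving: δ ≥ (T-R)/(T-P) = (12-7)/(12-2) = 0.5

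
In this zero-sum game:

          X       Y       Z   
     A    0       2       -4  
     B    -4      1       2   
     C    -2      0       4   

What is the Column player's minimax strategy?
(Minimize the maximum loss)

Column should play X, value = 0

Work:
Column player minimizes Row's maximum payoff:
Column X: max payoff to Row = 0
Column Y: max payoff to Row = 2
Column Z: max payoff to Row = 4
Minimum is 0, achieved by column X.
Minimax strategy: X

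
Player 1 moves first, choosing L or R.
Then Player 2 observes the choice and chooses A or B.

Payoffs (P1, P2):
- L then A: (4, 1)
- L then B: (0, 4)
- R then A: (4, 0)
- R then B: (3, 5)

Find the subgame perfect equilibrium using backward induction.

P1 plays R, P2 plays B after L and B after R; Payoff (3, 5)

Work:
Backward induction:
After L: P2 chooses B → P1 gets 0
After R: P2 chooses B → P1 gets 3
P1 chooses R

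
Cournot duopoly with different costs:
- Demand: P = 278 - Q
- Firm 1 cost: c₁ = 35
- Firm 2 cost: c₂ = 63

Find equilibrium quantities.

q₁* = 90.33, q₂* = 62.33

Work:
Reaction: q₁ = (278 - 35 - q₂)/2
Reaction: q₂ = (278 - 63 - q₁)/2
Solve simultaneously:
q₁* = (278 - 2×35 + 63)/3 = 90.33
q₂* = (278 - 2×63 + 35)/3 = 62.33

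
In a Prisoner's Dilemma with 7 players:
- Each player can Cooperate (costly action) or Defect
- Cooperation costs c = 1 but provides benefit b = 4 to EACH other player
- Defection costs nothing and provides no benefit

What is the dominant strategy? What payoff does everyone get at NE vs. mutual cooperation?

Dominant: Defect; NE payoff = 0; Coop payoff = 23

Work:
Defect dominates (saves cost c = 1, benefit to others is external)
NE: All defect → everyone gets 0
If all cooperate: each receives (6)×4 - 1 = 23
Social dilemma: 23 > 0 but NE gives 0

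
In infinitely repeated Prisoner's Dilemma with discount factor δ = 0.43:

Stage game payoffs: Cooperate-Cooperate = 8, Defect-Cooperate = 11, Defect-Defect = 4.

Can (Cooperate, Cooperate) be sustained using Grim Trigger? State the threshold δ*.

δ* = 0.4286; since δ = 0.43 ≥ 0.4286, cooperation can be sustained

Work:
For Grim Trigger:
Cooperate forever: 8/(1-δ)
Defect then punished: 11 + 4·δ/(1-δ)
Need: 8/(1-δ) ≥ 11 + 4·δ/(1-δ)
Solving: δ ≥ (T-R)/(T-P) = (11-8)/(11-4) = 0.4286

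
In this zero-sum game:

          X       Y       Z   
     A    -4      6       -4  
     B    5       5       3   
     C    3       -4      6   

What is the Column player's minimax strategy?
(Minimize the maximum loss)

Column should play X, value = 5

Work:
Column player minimizes Row's maximum payoff:
Column X: max payoff to Row = 5
Column Y: max payoff to Row = 6
Column Z: max payoff to Row = 6
Minimum is 5, achieved by column X.
Minimax strategy: X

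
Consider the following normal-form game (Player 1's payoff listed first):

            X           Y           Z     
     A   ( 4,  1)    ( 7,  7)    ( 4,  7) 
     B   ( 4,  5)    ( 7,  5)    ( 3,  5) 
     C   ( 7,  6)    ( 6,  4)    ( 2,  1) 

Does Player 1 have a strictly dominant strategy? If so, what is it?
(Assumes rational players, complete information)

No strictly dominant strategy exists for Player 1

Work:
A strategy strictly dominates another if it gives a strictly higher payoff against every opponent action. Compare each pair of P1's strategies column-by-column:
  A vs B: [4 vs 4, 7 vs 7, 4 vs 3] → A does not strictly dominate B (column X: 4 ≤ 4)
  A vs C: [4 vs 7, 7 vs 6, 4 vs 2] → A does not strictly dominate C (column X: 4 ≤ 7)
  B vs A: [4 vs 4, 7 vs 7, 3 vs 4] → B does not strictly dominate A (column X: 4 ≤ 4)
  B vs C: [4 vs 7, 7 vs 6, 3 vs 2] → B does not strictly dominate C (column X: 4 ≤ 7)
  C vs A: [7 vs 4, 6 vs 7, 2 vs 4] → C does not strictly dominate A (column Y: 6 ≤ 7)
  C vs B: [7 vs 4, 6 vs 7, 2 vs 3] → C does not strictly dominate B (column Y: 6 ≤ 7)
No single strategy strictly dominates all others → no strictly dominant strategy.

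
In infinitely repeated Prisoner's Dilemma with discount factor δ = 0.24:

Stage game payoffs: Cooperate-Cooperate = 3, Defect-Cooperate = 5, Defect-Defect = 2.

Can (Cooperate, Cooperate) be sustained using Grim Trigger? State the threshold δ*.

δ* = 0.6667; since δ = 0.24 < 0.6667, cooperation cannot be sustained

Work:
For Grim Trigger:
Cooperate forever: 3/(1-δ)
Defect then punished: 5 + 2·δ/(1-δ)
Need: 3/(1-δ) ≥ 5 + 2·δ/(1-δ)
Solving: δ ≥ (T-R)/(T-P) = (5-3)/(5-2) = 0.6667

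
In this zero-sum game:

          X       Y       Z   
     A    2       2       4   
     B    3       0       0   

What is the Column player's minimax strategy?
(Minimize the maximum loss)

Column should play Y, value = 2

Work:
Column player minimizes Row's maximum payoff:
Column X: max payoff to Row = 3
Column Y: max payoff to Row = 2
Column Z: max payoff to Row = 4
Minimum is 2, achieved by column Y.
Minimax strategy: Y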